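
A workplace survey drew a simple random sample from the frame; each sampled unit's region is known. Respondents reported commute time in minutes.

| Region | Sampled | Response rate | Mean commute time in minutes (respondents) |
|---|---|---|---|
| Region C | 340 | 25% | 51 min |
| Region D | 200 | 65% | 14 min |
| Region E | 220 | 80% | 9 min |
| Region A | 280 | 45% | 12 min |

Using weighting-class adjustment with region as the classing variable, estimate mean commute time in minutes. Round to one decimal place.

24.5

Weighting each respondent by the inverse class response rate inflates each class back to its sampled size, so the class weight is n_sampled:
  Region C: 340 × 51 = 17,340
  Region D: 200 × 14 = 2800
  Region E: 220 × 9 = 1980
  Region A: 280 × 12 = 3360
Adjusted estimate = 25,480 / 1,040 = 24.5 → 24.5.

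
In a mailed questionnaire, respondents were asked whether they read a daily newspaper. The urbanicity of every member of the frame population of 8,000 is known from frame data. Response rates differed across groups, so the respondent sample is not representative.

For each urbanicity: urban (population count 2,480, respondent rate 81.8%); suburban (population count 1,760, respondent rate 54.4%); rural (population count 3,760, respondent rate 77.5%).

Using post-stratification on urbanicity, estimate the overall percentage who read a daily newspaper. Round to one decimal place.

73.8%

Each cell contributes population-share × respondent value:
  urban: (2,480/8,000) × 81.8 = 25.358
  suburban: (1,760/8,000) × 54.4 = 11.968
  rural: (3,760/8,000) × 77.5 = 36.425
Post-stratified estimate = 73.751 → 73.8%.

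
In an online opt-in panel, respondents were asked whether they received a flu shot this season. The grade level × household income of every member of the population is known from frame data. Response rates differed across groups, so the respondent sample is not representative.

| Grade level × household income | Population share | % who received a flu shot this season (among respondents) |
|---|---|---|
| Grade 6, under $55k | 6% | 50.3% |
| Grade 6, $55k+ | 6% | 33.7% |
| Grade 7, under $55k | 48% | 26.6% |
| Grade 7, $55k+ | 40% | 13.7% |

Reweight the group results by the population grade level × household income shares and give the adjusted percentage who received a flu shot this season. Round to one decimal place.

23.3%

Weight each group's respondent value by its population share:
  Grade 6, under $55k: 0.06 × 50.3 = 3.018
  Grade 6, $55k+: 0.06 × 33.7 = 2.022
  Grade 7, under $55k: 0.48 × 26.6 = 12.768
  Grade 7, $55k+: 0.4 × 13.7 = 5.48
Post-stratified estimate = 23.288 → 23.3%.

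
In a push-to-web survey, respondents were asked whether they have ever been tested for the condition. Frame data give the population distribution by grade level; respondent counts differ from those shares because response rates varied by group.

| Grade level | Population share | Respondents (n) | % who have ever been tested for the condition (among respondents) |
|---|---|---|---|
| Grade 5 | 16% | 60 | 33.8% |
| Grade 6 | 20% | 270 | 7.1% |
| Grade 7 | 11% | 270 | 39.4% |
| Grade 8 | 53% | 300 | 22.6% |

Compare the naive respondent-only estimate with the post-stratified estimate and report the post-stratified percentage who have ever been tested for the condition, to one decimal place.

Without adjustment, the pooled respondent share is:
  (60/900)×33.8 + (270/900)×7.1 + (270/900)×39.4 + (300/900)×22.6 = 23.7367%
Reweighting by population grade level shares:
  0.16×33.8 + 0.2×7.1 + 0.11×39.4 + 0.53×22.6 = 23.14%

23.1%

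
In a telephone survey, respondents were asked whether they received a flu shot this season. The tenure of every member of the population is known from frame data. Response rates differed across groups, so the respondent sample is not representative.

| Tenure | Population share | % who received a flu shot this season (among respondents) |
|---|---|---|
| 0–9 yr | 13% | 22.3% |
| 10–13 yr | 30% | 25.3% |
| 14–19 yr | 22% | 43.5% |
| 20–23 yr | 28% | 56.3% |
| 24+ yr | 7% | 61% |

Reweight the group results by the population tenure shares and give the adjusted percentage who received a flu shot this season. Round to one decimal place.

Each cell contributes population-share × respondent value:
  0–9 yr: 0.13 × 22.3 = 2.899
  10–13 yr: 0.3 × 25.3 = 7.59
  14–19 yr: 0.22 × 43.5 = 9.57
  20–23 yr: 0.28 × 56.3 = 15.764
  24+ yr: 0.07 × 61 = 4.27
Post-stratified estimate = 40.093 → 40.1%.

40.1%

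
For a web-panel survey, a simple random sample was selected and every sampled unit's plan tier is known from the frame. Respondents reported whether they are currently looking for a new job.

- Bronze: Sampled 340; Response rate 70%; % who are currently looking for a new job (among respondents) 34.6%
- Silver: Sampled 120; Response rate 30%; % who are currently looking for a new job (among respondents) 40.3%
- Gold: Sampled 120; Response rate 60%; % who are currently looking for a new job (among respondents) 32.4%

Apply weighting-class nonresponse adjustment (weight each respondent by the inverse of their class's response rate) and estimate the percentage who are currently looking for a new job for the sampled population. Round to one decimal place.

Weighting each respondent by the inverse class response rate inflates each class back to its sampled size, so the class weight is n_sampled:
  Bronze: 340 × 34.6 = 11,764
  Silver: 120 × 40.3 = 4836
  Gold: 120 × 32.4 = 3888
Adjusted estimate = 20,488 / 580 = 35.3241 → 35.3%.

35.3%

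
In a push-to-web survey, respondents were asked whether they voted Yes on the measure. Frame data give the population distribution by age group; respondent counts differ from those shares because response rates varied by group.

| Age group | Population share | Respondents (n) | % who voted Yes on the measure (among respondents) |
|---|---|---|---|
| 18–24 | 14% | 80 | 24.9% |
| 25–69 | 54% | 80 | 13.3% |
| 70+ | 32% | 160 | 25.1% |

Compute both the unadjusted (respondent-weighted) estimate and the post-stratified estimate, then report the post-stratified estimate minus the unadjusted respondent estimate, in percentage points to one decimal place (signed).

Without adjustment, the pooled respondent share is:
  (80/320)×24.9 + (80/320)×13.3 + (160/320)×25.1 = 22.1%
Post-stratified estimate weights by population shares:
  0.14×24.9 + 0.54×13.3 + 0.32×25.1 = 18.7%
Difference = 18.7 − 22.1 = -3.4 pp.

-3.4 percentage points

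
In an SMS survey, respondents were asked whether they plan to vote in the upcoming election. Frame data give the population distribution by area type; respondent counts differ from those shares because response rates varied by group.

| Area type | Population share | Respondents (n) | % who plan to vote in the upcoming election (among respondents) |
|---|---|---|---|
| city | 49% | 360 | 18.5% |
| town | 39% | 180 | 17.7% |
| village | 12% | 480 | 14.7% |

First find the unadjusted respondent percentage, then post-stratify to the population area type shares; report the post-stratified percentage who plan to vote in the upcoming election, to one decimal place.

Naive respondent-only estimate (weights = respondent counts):
  (360/1020)×18.5 + (180/1020)×17.7 + (480/1020)×14.7 = 16.5706%
Reweighting by population area type shares:
  0.49×18.5 + 0.39×17.7 + 0.12×14.7 = 17.732%

17.7%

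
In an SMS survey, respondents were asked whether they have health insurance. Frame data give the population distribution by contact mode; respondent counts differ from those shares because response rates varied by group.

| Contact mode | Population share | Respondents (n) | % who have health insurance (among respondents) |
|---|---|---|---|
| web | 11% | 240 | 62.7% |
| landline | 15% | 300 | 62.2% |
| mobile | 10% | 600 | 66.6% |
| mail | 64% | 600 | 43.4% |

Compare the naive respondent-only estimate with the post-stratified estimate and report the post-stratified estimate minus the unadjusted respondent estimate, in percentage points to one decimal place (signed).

-6.6 percentage points

Without adjustment, the pooled respondent share is:
  (240/1740)×62.7 + (300/1740)×62.2 + (600/1740)×66.6 + (600/1740)×43.4 = 57.3034%
Post-stratified estimate weights by population shares:
  0.11×62.7 + 0.15×62.2 + 0.1×66.6 + 0.64×43.4 = 50.663%
Difference = 50.663 − 57.3034 = -6.6404 pp.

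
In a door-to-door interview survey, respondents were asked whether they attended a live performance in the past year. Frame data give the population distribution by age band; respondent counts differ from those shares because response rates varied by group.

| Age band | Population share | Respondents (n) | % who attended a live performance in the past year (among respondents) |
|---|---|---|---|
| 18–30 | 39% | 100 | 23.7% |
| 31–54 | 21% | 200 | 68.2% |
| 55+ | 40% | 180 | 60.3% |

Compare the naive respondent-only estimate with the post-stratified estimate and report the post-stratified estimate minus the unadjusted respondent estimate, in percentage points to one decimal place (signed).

-8.3 percentage points

Without adjustment, the pooled respondent share is:
  (100/480)×23.7 + (200/480)×68.2 + (180/480)×60.3 = 55.9667%
Reweighting by population age band shares:
  0.39×23.7 + 0.21×68.2 + 0.4×60.3 = 47.685%
Difference = 47.685 − 55.9667 = -8.2817 pp.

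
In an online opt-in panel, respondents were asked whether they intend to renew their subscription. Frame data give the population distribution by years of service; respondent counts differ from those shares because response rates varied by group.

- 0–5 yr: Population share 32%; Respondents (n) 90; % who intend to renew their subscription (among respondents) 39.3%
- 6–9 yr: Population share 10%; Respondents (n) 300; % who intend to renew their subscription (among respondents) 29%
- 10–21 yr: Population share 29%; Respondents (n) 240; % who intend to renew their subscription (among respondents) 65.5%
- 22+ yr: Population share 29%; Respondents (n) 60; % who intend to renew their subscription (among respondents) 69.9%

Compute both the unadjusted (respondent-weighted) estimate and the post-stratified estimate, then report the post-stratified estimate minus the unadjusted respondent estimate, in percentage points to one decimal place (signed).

+8.1 percentage points

Without adjustment, the pooled respondent share is:
  (90/690)×39.3 + (300/690)×29 + (240/690)×65.5 + (60/690)×69.9 = 46.5957%
Post-stratifying to population shares instead:
  0.32×39.3 + 0.1×29 + 0.29×65.5 + 0.29×69.9 = 54.742%
Difference = 54.742 − 46.5957 = 8.1463 pp.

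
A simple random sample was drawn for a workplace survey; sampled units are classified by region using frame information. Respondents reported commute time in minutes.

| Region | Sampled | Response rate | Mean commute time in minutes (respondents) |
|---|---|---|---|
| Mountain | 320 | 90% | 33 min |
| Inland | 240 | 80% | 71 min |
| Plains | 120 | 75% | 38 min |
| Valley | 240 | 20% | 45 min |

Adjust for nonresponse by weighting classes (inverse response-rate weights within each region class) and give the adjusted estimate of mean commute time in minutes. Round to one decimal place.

46.7

Weighting each respondent by the inverse class response rate inflates each class back to its sampled size, so the class weight is n_sampled:
  Mountain: 320 × 33 = 10,560
  Inland: 240 × 71 = 17,040
  Plains: 120 × 38 = 4560
  Valley: 240 × 45 = 10,800
Adjusted estimate = 42,960 / 920 = 46.6957 → 46.7.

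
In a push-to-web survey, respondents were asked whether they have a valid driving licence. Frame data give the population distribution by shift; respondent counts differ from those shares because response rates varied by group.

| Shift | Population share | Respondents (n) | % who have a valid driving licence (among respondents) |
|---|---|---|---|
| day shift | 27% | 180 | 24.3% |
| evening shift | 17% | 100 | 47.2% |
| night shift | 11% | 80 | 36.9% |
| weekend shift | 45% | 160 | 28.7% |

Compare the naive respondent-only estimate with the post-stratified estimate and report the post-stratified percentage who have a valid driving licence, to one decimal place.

Unadjusted (pooled respondent) estimate weights by respondent counts:
  (180/520)×24.3 + (100/520)×47.2 + (80/520)×36.9 + (160/520)×28.7 = 31.9962%
Post-stratified estimate weights by population shares:
  0.27×24.3 + 0.17×47.2 + 0.11×36.9 + 0.45×28.7 = 31.559%

31.6%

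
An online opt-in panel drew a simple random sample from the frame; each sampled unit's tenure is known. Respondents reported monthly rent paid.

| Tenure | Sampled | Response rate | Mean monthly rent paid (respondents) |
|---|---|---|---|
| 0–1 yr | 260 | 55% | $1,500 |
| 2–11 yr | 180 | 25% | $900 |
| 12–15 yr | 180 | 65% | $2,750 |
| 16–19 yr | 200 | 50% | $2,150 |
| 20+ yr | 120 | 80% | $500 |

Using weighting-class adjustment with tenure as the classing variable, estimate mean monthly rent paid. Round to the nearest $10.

$1,640

With weight = n_sampled/n_responded per class, the weighted class total is n_sampled:
  0–1 yr: 260 × 1500 = 390,000
  2–11 yr: 180 × 900 = 162,000
  12–15 yr: 180 × 2750 = 495,000
  16–19 yr: 200 × 2150 = 430,000
  20+ yr: 120 × 500 = 60,000
Adjusted estimate = 1,537,000 / 940 = 1635.11 → $1,640.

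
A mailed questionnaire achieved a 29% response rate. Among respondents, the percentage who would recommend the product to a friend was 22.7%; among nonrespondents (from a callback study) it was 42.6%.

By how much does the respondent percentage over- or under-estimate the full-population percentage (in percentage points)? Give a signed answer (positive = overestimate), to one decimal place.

Nonresponse fraction = 1 − 0.29 = 0.71.
Bias = (nonresponse fraction) × (respondent percentage − nonrespondent percentage)
     = 0.71 × (22.7 − 42.6) = 0.71 × -19.9 = -14.129.

-14.1 percentage points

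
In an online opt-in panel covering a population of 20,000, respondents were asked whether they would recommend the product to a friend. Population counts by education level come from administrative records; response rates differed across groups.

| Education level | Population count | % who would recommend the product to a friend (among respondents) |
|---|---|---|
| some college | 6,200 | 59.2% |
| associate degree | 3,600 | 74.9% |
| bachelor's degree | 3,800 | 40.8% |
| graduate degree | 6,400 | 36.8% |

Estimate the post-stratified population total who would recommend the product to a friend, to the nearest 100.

10,300

Estimated count per cell = population count × respondent percentage:
  some college: 6,200 × 59.2% = 3670.4
  associate degree: 3,600 × 74.9% = 2696.4
  bachelor's degree: 3,800 × 40.8% = 1550.4
  graduate degree: 6,400 × 36.8% = 2355.2
Estimated total = 10272.4 → 10,300.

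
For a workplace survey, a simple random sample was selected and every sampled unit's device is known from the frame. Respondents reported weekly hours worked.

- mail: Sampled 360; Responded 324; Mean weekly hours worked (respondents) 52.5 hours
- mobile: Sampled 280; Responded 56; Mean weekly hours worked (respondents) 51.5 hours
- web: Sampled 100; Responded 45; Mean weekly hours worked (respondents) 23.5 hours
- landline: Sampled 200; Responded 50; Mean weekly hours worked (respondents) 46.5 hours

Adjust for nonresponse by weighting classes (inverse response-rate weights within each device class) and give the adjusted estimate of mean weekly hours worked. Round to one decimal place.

47.8

Class response rates: mail 324/360 = 90%, mobile 56/280 = 20%, web 45/100 = 45%, landline 50/200 = 25%.
With weight = n_sampled/n_responded per class, the weighted class total is n_sampled:
  mail: 360 × 52.5 = 18,900
  mobile: 280 × 51.5 = 14,420
  web: 100 × 23.5 = 2350
  landline: 200 × 46.5 = 9300
Adjusted estimate = 44,970 / 940 = 47.8404 → 47.8.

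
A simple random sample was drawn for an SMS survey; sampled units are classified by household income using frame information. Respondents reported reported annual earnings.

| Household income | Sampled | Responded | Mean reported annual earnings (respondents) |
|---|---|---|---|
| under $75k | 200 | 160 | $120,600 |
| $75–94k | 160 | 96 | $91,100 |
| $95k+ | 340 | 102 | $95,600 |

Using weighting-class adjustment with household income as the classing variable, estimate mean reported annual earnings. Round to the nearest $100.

$101,700

Response rates by class: under $75k 160/200 = 80%, $75–94k 96/160 = 60%, $95k+ 102/340 = 30%.
Inverse-response-rate weighting restores each class to its sampled count, so class totals weight by n_sampled:
  under $75k: 200 × 120,600 = 24,120,000
  $75–94k: 160 × 91,100 = 14,576,000
  $95k+: 340 × 95,600 = 32,504,000
Adjusted estimate = 71,200,000 / 700 = 101714 → $101,700.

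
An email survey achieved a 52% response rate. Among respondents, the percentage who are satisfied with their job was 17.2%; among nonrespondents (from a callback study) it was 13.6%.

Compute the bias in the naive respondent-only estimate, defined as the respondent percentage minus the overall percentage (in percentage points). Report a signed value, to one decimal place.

+1.7 percentage points

Nonresponse fraction = 1 − 0.52 = 0.48.
Bias = (nonresponse fraction) × (respondent percentage − nonrespondent percentage)
     = 0.48 × (17.2 − 13.6) = 0.48 × 3.6 = 1.728.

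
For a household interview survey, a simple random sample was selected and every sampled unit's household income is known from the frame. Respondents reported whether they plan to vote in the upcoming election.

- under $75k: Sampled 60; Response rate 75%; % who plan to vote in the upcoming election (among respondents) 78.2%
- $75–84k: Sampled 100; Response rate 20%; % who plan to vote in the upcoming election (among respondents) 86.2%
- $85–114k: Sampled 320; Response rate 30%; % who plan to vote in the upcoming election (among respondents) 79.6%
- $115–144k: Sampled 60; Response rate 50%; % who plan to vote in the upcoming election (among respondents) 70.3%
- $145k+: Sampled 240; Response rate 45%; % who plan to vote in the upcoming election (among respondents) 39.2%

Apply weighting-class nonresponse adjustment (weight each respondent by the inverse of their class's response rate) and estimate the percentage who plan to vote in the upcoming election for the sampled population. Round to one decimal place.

Inverse-response-rate weighting restores each class to its sampled count, so class totals weight by n_sampled:
  under $75k: 60 × 78.2 = 4692
  $75–84k: 100 × 86.2 = 8620
  $85–114k: 320 × 79.6 = 25,472
  $115–144k: 60 × 70.3 = 4218
  $145k+: 240 × 39.2 = 9408
Adjusted estimate = 52,410 / 780 = 67.1923 → 67.2%.

67.2%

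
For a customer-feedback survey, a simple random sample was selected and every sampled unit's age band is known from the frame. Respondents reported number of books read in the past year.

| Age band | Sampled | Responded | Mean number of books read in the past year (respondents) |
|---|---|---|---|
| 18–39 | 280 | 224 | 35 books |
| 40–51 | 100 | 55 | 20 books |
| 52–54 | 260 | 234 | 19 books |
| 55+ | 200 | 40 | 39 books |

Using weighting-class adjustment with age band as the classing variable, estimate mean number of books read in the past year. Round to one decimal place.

Response rates by class: 18–39 224/280 = 80%, 40–51 55/100 = 55%, 52–54 234/260 = 90%, 55+ 40/200 = 20%.
With weight = n_sampled/n_responded per class, the weighted class total is n_sampled:
  18–39: 280 × 35 = 9800
  40–51: 100 × 20 = 2000
  52–54: 260 × 19 = 4940
  55+: 200 × 39 = 7800
Adjusted estimate = 24,540 / 840 = 29.2143 → 29.2.

29.2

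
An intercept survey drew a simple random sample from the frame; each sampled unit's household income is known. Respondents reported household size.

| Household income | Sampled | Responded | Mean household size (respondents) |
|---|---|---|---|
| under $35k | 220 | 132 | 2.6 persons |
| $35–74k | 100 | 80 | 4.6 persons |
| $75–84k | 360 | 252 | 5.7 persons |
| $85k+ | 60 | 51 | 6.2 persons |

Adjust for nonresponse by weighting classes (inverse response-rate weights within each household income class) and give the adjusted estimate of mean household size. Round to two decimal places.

4.67

Response rates by class: under $35k 132/220 = 60%, $35–74k 80/100 = 80%, $75–84k 252/360 = 70%, $85k+ 51/60 = 85%.
Weighting each respondent by the inverse class response rate inflates each class back to its sampled size, so the class weight is n_sampled:
  under $35k: 220 × 2.6 = 572
  $35–74k: 100 × 4.6 = 460
  $75–84k: 360 × 5.7 = 2052
  $85k+: 60 × 6.2 = 372
Adjusted estimate = 3456 / 740 = 4.67027 → 4.67.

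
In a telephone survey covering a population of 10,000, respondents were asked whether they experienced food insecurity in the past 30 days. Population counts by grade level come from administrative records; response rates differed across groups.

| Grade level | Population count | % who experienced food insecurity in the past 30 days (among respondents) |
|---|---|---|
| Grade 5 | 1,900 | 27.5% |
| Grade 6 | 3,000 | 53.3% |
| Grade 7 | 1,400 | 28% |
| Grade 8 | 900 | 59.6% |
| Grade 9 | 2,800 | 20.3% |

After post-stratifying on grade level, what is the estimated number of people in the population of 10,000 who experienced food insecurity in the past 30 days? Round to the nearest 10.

Estimated count per cell = population count × respondent percentage:
  Grade 5: 1,900 × 27.5% = 522.5
  Grade 6: 3,000 × 53.3% = 1599
  Grade 7: 1,400 × 28% = 392
  Grade 8: 900 × 59.6% = 536.4
  Grade 9: 2,800 × 20.3% = 568.4
Estimated total = 3618.3 → 3,620.

3,620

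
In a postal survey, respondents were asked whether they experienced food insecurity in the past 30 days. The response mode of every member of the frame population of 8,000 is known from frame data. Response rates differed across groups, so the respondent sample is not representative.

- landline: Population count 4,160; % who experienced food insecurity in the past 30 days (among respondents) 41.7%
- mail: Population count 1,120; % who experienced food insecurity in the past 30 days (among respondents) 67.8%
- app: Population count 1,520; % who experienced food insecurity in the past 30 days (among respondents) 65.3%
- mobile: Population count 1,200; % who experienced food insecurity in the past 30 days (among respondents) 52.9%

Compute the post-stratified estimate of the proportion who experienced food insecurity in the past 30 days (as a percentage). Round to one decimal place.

Weight each group's respondent value by its population share:
  landline: (4,160/8,000) × 41.7 = 21.684
  mail: (1,120/8,000) × 67.8 = 9.492
  app: (1,520/8,000) × 65.3 = 12.407
  mobile: (1,200/8,000) × 52.9 = 7.935
Post-stratified estimate = 51.518 → 51.5%.

51.5%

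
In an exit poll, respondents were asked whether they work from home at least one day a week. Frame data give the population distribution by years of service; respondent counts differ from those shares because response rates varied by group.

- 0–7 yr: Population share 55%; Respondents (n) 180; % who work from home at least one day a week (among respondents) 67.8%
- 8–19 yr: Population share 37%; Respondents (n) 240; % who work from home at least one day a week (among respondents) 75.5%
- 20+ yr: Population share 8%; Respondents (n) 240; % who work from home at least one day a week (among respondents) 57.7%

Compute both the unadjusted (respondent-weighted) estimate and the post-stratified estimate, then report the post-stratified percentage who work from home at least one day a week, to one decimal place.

Unadjusted (pooled respondent) estimate weights by respondent counts:
  (180/660)×67.8 + (240/660)×75.5 + (240/660)×57.7 = 66.9273%
Post-stratifying to population shares instead:
  0.55×67.8 + 0.37×75.5 + 0.08×57.7 = 69.841%

69.8%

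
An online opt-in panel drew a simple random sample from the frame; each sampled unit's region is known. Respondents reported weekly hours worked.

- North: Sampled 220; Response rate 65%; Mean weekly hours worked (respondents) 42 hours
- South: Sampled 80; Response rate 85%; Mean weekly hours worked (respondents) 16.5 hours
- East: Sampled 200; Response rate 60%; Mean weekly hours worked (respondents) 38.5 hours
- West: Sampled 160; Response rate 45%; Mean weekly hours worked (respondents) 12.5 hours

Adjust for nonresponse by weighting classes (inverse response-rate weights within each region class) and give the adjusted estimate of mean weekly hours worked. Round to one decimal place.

30.7

With weight = n_sampled/n_responded per class, the weighted class total is n_sampled:
  North: 220 × 42 = 9240
  South: 80 × 16.5 = 1320
  East: 200 × 38.5 = 7700
  West: 160 × 12.5 = 2000
Adjusted estimate = 20,260 / 660 = 30.697 → 30.7.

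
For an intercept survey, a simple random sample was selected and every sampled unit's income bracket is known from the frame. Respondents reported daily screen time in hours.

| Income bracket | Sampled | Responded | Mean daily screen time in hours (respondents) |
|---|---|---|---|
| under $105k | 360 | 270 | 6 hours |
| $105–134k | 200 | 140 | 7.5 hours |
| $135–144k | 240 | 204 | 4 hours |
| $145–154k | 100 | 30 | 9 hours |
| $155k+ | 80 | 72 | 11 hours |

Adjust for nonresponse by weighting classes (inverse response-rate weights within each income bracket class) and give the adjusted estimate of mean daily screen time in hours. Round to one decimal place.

Response rates by class: under $105k 270/360 = 75%, $105–134k 140/200 = 70%, $135–144k 204/240 = 85%, $145–154k 30/100 = 30%, $155k+ 72/80 = 90%.
With weight = n_sampled/n_responded per class, the weighted class total is n_sampled:
  under $105k: 360 × 6 = 2160
  $105–134k: 200 × 7.5 = 1500
  $135–144k: 240 × 4 = 960
  $145–154k: 100 × 9 = 900
  $155k+: 80 × 11 = 880
Adjusted estimate = 6400 / 980 = 6.53061 → 6.5.

6.5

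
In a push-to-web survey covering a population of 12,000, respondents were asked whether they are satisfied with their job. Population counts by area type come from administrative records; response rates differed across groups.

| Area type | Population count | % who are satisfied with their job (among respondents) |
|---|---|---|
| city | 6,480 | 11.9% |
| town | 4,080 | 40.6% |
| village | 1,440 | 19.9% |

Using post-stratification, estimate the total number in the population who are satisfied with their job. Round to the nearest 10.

2,710

Each cell contributes its population count × the respondent rate:
  city: 6,480 × 11.9% = 771.12
  town: 4,080 × 40.6% = 1656.48
  village: 1,440 × 19.9% = 286.56
Estimated total = 2714.16 → 2,710.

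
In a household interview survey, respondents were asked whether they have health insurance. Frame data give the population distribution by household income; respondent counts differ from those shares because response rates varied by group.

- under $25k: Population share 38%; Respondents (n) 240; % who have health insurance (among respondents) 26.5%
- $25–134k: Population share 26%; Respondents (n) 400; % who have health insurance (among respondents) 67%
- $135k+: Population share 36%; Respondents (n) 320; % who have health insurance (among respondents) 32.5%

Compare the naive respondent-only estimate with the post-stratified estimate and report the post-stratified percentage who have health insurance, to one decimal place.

39.2%

Unadjusted (pooled respondent) estimate weights by respondent counts:
  (240/960)×26.5 + (400/960)×67 + (320/960)×32.5 = 45.375%
Reweighting by population household income shares:
  0.38×26.5 + 0.26×67 + 0.36×32.5 = 39.19%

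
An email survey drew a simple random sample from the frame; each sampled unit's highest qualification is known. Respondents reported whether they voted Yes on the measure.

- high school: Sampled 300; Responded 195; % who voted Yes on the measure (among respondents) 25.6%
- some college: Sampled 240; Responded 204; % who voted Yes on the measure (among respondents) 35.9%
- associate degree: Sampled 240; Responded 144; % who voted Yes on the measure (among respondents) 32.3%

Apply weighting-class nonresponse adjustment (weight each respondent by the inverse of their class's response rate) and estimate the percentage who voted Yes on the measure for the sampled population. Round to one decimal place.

Response rates by class: high school 195/300 = 65%, some college 204/240 = 85%, associate degree 144/240 = 60%.
With weight = n_sampled/n_responded per class, the weighted class total is n_sampled:
  high school: 300 × 25.6 = 7680
  some college: 240 × 35.9 = 8616
  associate degree: 240 × 32.3 = 7752
Adjusted estimate = 24,048 / 780 = 30.8308 → 30.8%.

30.8%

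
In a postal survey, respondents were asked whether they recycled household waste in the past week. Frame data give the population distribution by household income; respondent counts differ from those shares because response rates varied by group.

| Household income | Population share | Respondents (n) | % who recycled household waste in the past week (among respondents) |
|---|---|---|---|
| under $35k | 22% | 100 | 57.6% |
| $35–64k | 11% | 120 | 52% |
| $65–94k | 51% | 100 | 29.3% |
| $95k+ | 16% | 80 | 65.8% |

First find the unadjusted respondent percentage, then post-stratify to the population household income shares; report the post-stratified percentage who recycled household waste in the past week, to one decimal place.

Unadjusted (pooled respondent) estimate weights by respondent counts:
  (100/400)×57.6 + (120/400)×52 + (100/400)×29.3 + (80/400)×65.8 = 50.485%
Post-stratifying to population shares instead:
  0.22×57.6 + 0.11×52 + 0.51×29.3 + 0.16×65.8 = 43.863%

43.9%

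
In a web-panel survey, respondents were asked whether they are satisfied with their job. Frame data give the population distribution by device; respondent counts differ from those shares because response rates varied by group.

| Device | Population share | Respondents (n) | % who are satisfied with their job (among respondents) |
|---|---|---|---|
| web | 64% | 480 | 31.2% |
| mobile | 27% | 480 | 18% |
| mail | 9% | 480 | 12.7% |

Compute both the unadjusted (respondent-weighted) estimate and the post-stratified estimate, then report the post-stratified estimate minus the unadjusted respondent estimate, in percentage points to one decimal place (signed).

+5.3 percentage points

Unadjusted (pooled respondent) estimate weights by respondent counts:
  (480/1440)×31.2 + (480/1440)×18 + (480/1440)×12.7 = 20.6333%
Post-stratifying to population shares instead:
  0.64×31.2 + 0.27×18 + 0.09×12.7 = 25.971%
Difference = 25.971 − 20.6333 = 5.3377 pp.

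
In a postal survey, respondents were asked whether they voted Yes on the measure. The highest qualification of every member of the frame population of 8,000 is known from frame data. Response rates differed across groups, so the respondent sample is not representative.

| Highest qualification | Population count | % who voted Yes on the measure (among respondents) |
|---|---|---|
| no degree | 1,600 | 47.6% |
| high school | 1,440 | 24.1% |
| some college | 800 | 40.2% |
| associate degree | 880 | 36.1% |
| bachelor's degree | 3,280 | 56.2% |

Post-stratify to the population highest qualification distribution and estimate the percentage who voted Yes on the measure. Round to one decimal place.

Each cell contributes population-share × respondent value:
  no degree: (1,600/8,000) × 47.6 = 9.52
  high school: (1,440/8,000) × 24.1 = 4.338
  some college: (800/8,000) × 40.2 = 4.02
  associate degree: (880/8,000) × 36.1 = 3.971
  bachelor's degree: (3,280/8,000) × 56.2 = 23.042
Post-stratified estimate = 44.891 → 44.9%.

44.9%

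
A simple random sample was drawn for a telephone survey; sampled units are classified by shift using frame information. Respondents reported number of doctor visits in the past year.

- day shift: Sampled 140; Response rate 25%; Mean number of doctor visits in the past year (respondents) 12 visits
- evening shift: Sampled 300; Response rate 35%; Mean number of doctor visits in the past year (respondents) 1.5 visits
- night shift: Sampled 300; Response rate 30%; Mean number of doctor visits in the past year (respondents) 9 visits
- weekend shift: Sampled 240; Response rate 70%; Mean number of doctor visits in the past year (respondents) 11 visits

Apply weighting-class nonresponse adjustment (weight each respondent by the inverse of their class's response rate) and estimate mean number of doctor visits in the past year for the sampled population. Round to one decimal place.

With weight = n_sampled/n_responded per class, the weighted class total is n_sampled:
  day shift: 140 × 12 = 1680
  evening shift: 300 × 1.5 = 450
  night shift: 300 × 9 = 2700
  weekend shift: 240 × 11 = 2640
Adjusted estimate = 7470 / 980 = 7.62245 → 7.6.

7.6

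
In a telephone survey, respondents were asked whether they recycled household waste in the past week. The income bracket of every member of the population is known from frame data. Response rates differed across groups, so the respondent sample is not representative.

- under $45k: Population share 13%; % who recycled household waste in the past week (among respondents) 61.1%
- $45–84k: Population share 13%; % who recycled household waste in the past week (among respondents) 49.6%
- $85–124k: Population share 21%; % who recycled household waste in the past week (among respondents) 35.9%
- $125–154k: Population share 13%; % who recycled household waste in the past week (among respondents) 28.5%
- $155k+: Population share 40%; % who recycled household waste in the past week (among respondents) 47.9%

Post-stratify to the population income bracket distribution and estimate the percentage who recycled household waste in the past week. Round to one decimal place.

44.8%

Each cell contributes population-share × respondent value:
  under $45k: 0.13 × 61.1 = 7.943
  $45–84k: 0.13 × 49.6 = 6.448
  $85–124k: 0.21 × 35.9 = 7.539
  $125–154k: 0.13 × 28.5 = 3.705
  $155k+: 0.4 × 47.9 = 19.16
Post-stratified estimate = 44.795 → 44.8%.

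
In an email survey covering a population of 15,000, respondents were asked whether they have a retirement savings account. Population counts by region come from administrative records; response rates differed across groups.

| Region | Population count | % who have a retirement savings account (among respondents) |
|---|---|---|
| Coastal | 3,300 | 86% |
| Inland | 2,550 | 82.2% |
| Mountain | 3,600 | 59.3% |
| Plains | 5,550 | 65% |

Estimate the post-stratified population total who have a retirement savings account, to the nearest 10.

Apply each group's respondent rate to its population count:
  Coastal: 3,300 × 86% = 2838
  Inland: 2,550 × 82.2% = 2096.1
  Mountain: 3,600 × 59.3% = 2134.8
  Plains: 5,550 × 65% = 3607.5
Estimated total = 10676.4 → 10,680.

10,680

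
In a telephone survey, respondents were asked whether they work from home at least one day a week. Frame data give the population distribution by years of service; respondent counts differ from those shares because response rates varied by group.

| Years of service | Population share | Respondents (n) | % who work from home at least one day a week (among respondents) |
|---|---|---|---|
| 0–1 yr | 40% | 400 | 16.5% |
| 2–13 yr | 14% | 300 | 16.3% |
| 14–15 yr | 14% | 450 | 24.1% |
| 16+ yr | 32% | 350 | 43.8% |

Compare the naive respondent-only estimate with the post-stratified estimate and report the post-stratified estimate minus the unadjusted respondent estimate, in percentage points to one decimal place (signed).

+1.2 percentage points

Without adjustment, the pooled respondent share is:
  (400/1500)×16.5 + (300/1500)×16.3 + (450/1500)×24.1 + (350/1500)×43.8 = 25.11%
Post-stratified estimate weights by population shares:
  0.4×16.5 + 0.14×16.3 + 0.14×24.1 + 0.32×43.8 = 26.272%
Difference = 26.272 − 25.11 = 1.162 pp.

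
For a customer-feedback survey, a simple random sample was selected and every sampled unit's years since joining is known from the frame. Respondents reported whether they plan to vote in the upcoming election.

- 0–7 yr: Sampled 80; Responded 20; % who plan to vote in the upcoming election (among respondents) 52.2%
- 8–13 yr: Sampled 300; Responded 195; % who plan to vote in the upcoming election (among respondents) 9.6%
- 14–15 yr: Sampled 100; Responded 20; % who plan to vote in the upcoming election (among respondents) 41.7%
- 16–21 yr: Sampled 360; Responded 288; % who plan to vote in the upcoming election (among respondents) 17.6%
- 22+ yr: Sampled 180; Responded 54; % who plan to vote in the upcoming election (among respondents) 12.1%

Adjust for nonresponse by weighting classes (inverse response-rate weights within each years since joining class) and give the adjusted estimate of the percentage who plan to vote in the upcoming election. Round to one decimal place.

Class response rates: 0–7 yr 20/80 = 25%, 8–13 yr 195/300 = 65%, 14–15 yr 20/100 = 20%, 16–21 yr 288/360 = 80%, 22+ yr 54/180 = 30%.
Weighting each respondent by the inverse class response rate inflates each class back to its sampled size, so the class weight is n_sampled:
  0–7 yr: 80 × 52.2 = 4176
  8–13 yr: 300 × 9.6 = 2880
  14–15 yr: 100 × 41.7 = 4170
  16–21 yr: 360 × 17.6 = 6336
  22+ yr: 180 × 12.1 = 2178
Adjusted estimate = 19,740 / 1,020 = 19.3529 → 19.4%.

19.4%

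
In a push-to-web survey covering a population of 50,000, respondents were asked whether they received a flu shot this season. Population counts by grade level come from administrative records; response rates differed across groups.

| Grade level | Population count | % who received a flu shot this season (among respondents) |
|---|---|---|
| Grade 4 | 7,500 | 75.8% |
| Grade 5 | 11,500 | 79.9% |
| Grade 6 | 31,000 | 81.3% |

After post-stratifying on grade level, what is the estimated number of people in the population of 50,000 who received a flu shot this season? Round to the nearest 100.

Each cell contributes its population count × the respondent rate:
  Grade 4: 7,500 × 75.8% = 5685
  Grade 5: 11,500 × 79.9% = 9188.5
  Grade 6: 31,000 × 81.3% = 25,203
Estimated total = 40076.5 → 40,100.

40,100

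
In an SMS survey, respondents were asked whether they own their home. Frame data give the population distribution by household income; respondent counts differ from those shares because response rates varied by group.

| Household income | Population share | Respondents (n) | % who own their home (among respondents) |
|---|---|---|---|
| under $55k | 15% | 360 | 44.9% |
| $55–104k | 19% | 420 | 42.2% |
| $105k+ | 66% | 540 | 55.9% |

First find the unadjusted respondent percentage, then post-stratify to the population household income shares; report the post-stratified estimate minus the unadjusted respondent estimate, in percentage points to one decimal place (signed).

Naive respondent-only estimate (weights = respondent counts):
  (360/1320)×44.9 + (420/1320)×42.2 + (540/1320)×55.9 = 48.5409%
Post-stratifying to population shares instead:
  0.15×44.9 + 0.19×42.2 + 0.66×55.9 = 51.647%
Difference = 51.647 − 48.5409 = 3.1061 pp.

+3.1 percentage points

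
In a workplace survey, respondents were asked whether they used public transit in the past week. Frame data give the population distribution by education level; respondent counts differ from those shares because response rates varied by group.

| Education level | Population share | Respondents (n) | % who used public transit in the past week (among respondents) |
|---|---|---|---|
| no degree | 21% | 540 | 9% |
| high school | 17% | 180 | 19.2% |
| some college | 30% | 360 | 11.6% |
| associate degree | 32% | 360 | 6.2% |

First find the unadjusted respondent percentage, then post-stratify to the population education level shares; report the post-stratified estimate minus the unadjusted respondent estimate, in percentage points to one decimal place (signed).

+0.4 percentage points

Naive respondent-only estimate (weights = respondent counts):
  (540/1440)×9 + (180/1440)×19.2 + (360/1440)×11.6 + (360/1440)×6.2 = 10.225%
Reweighting by population education level shares:
  0.21×9 + 0.17×19.2 + 0.3×11.6 + 0.32×6.2 = 10.618%
Difference = 10.618 − 10.225 = 0.393 pp.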